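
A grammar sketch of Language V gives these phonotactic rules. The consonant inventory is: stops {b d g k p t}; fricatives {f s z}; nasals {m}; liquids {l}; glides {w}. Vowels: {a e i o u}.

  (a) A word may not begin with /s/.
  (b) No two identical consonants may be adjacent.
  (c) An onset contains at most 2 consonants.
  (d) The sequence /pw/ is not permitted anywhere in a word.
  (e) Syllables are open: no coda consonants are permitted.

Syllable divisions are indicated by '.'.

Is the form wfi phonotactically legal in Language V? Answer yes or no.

yes

wfi — σ1 onset /wf/ (2C), coda /∅/ ok → phonotactically legal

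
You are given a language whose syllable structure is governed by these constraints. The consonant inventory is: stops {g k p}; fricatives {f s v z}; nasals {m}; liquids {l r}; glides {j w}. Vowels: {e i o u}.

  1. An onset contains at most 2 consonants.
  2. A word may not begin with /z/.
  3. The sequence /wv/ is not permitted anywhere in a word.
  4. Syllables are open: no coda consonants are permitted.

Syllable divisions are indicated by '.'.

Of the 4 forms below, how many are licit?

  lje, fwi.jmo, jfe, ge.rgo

4

lje — σ1 onset /lj/ (2C), coda /∅/ ok → licit
fwi.jmo — σ1 onset /fw/ (2C), coda /∅/ ok; σ2 onset /jm/ (2C), coda /∅/ ok → licit
jfe — σ1 onset /jf/ (2C), coda /∅/ ok → licit
ge.rgo — σ1 onset /g/, coda /∅/ ok; σ2 onset /rg/ (2C), coda /∅/ ok → licit
Licit: lje, fwi.jmo, jfe, ge.rgo → 4.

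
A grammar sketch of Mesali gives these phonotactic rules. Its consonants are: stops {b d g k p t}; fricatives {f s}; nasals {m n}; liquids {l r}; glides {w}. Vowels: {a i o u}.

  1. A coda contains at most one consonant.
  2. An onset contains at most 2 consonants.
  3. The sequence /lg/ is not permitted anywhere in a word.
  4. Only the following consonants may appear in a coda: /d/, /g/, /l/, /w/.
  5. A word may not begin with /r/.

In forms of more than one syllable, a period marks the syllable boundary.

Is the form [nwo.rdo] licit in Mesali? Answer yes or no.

yes

[nwo.rdo] — σ1 onset /nw/ (2C), coda /∅/ ok; σ2 onset /rd/ (2C), coda /∅/ ok → licit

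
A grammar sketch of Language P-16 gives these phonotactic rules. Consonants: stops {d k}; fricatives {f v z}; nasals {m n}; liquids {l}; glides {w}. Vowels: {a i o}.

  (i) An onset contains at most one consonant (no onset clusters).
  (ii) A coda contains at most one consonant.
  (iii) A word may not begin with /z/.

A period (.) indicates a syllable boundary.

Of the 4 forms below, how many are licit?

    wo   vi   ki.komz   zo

2

wo — σ1 onset /w/, coda /∅/ ok → licit
vi — σ1 onset /v/, coda /∅/ ok → licit
ki.komz — violates constraint (ii): syllable 2 coda /mz/ has 2 consonants (> 1) → illicit
zo — violates constraint (iii): word begins with /z/ → illicit
Licit: wo, vi → 2.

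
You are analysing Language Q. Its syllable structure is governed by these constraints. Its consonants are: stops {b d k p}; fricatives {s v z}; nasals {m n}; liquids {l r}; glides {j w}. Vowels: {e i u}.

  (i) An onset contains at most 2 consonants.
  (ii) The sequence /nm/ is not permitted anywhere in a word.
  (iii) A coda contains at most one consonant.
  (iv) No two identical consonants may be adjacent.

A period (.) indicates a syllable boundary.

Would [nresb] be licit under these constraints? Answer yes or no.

[nresb] — violates constraint (iii): syllable 1 coda /sb/ has 2 consonants (> 1) → illicit

no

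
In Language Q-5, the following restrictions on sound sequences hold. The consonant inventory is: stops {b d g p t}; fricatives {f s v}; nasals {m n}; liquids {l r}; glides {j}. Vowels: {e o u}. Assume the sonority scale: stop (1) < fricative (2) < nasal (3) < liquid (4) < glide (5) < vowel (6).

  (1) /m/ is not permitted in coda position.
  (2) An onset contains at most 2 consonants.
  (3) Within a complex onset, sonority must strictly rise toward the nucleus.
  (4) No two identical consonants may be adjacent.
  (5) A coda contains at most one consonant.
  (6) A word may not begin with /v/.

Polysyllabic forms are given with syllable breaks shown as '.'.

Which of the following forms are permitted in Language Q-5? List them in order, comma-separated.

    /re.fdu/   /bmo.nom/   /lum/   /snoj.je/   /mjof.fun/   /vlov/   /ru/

/ru/

/re.fdu/ — violates constraint 3: syllable 2 onset /fd/: /f/ (fricative, 2) → /d/ (stop, 1) does not rise → not permitted
/bmo.nom/ — violates constraint 1: syllable 2 coda contains /m/ → not permitted
/lum/ — violates constraint 1: syllable 1 coda contains /m/ → not permitted
/snoj.je/ — violates constraint 4: adjacent identical consonants /jj/ → not permitted
/mjof.fun/ — violates constraint 4: adjacent identical consonants /ff/ → not permitted
/vlov/ — violates constraint 6: word begins with /v/ → not permitted
/ru/ — σ1 onset /r/, coda /∅/ ok → permitted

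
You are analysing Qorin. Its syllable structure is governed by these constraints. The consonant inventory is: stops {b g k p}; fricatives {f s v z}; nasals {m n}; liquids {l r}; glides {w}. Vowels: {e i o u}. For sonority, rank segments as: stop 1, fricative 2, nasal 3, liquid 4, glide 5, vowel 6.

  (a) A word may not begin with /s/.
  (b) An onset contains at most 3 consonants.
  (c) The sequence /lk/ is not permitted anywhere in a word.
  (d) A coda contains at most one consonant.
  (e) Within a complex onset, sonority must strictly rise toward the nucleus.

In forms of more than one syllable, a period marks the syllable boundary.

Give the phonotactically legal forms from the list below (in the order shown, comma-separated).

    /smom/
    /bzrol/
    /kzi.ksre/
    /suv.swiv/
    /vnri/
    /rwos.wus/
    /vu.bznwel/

/smom/ — violates constraint (a): word begins with /s/ → phonotactically illegal
/bzrol/ — σ1 onset /bzr/ (1→2→4 rises), coda /l/ ok → phonotactically legal
/kzi.ksre/ — σ1 onset /kz/ (1→2 rises), coda /∅/ ok; σ2 onset /ksr/ (1→2→4 rises), coda /∅/ ok → phonotactically legal
/suv.swiv/ — violates constraint (a): word begins with /s/ → phonotactically illegal
/vnri/ — σ1 onset /vnr/ (2→3→4 rises), coda /∅/ ok → phonotactically legal
/rwos.wus/ — σ1 onset /rw/ (4→5 rises), coda /s/ ok; σ2 onset /w/, coda /s/ ok → phonotactically legal
/vu.bznwel/ — violates constraint (b): syllable 2 onset /bznw/ has 4 consonants (> 3) → phonotactically illegal

/bzrol/, /kzi.ksre/, /vnri/, /rwos.wus/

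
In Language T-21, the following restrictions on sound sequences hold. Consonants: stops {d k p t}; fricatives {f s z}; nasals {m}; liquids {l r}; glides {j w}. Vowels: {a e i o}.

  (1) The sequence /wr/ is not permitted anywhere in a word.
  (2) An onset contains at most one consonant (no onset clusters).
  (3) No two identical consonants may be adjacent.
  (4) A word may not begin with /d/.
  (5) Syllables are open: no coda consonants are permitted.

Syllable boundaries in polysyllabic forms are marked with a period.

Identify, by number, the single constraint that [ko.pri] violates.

2

[ko.pri]: syllable 2 onset /pr/ has 2 consonants (> 1).
This is a violation of constraint 2: "An onset contains at most one consonant (no onset clusters)."
The remaining constraints (1, 3, 4, 5) are satisfied.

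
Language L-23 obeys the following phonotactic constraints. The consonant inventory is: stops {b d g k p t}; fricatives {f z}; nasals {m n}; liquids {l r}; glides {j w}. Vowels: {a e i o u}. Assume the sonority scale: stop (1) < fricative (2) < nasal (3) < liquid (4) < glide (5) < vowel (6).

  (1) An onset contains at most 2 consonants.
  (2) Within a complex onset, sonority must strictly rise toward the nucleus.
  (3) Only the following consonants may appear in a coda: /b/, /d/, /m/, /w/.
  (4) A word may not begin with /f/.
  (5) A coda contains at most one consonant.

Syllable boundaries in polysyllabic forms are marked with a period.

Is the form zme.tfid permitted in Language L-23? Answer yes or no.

zme.tfid — σ1 onset /zm/ (2→3 rises), coda /∅/ ok; σ2 onset /tf/ (1→2 rises), coda /d/ ok → permitted

yes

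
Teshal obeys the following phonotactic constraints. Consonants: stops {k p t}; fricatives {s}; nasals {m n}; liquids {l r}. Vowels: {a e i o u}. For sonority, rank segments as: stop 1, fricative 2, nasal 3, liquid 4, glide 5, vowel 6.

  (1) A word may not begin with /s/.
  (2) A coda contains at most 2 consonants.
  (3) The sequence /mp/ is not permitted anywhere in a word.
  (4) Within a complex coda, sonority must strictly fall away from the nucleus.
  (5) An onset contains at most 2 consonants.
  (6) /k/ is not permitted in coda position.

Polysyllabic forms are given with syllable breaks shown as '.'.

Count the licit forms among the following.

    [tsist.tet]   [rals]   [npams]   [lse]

4

[tsist.tet] — σ1 onset /ts/ (2C), coda /st/ (2→1 falls) ok; σ2 onset /t/, coda /t/ ok → licit
[rals] — σ1 onset /r/, coda /ls/ (4→2 falls) ok → licit
[npams] — σ1 onset /np/ (2C), coda /ms/ (3→2 falls) ok → licit
[lse] — σ1 onset /ls/ (2C), coda /∅/ ok → licit
Licit: [tsist.tet], [rals], [npams], [lse] → 4.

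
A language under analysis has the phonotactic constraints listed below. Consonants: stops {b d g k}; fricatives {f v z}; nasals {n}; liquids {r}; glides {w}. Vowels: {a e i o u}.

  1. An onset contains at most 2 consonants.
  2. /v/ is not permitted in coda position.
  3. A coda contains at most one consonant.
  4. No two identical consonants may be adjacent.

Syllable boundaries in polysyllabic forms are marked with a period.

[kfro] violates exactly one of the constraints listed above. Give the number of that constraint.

1

[kfro]: syllable 1 onset /kfr/ has 3 consonants (> 2).
This is a violation of constraint 1: "An onset contains at most 2 consonants."
The remaining constraints (2, 3, 4) are satisfied.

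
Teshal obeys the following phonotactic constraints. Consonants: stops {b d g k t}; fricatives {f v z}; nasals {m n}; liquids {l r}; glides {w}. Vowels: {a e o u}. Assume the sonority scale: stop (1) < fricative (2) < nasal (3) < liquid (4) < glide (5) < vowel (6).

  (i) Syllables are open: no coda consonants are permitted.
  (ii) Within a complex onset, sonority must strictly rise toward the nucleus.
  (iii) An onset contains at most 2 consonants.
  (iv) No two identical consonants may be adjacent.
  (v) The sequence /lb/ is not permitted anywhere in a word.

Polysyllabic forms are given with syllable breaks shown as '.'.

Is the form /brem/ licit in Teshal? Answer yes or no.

/brem/ — violates constraint (i): syllable 1 coda /m/ has 1 consonant (> 0) → illicit

no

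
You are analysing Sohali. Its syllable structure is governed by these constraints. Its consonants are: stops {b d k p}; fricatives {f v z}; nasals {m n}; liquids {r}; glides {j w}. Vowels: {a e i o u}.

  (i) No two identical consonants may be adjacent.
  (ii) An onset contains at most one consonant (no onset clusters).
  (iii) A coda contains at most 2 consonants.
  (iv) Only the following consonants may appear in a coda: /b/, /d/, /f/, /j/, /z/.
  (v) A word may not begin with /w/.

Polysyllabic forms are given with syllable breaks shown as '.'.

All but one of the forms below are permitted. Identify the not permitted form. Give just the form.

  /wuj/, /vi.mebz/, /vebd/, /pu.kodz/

/wuj/ — violates constraint (v): word begins with /w/ → not permitted
/vi.mebz/ — σ1 onset /v/, coda /∅/ ok; σ2 onset /m/, coda /bz/ (2C) ok → permitted
/vebd/ — σ1 onset /v/, coda /bd/ (2C) ok → permitted
/pu.kodz/ — σ1 onset /p/, coda /∅/ ok; σ2 onset /k/, coda /dz/ (2C) ok → permitted

/wuj/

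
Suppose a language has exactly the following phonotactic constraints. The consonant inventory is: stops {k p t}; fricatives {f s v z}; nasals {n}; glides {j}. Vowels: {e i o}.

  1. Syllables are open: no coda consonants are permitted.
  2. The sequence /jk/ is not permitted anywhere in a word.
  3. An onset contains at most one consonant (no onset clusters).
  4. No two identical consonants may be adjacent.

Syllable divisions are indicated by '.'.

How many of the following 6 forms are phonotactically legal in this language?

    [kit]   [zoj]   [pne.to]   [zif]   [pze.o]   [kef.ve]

0

[kit] — violates constraint 1: syllable 1 coda /t/ has 1 consonant (> 0) → phonotactically illegal
[zoj] — violates constraint 1: syllable 1 coda /j/ has 1 consonant (> 0) → phonotactically illegal
[pne.to] — violates constraint 3: syllable 1 onset /pn/ has 2 consonants (> 1) → phonotactically illegal
[zif] — violates constraint 1: syllable 1 coda /f/ has 1 consonant (> 0) → phonotactically illegal
[pze.o] — violates constraint 3: syllable 1 onset /pz/ has 2 consonants (> 1) → phonotactically illegal
[kef.ve] — violates constraint 1: syllable 1 coda /f/ has 1 consonant (> 0) → phonotactically illegal
No form is phonotactically legal → 0.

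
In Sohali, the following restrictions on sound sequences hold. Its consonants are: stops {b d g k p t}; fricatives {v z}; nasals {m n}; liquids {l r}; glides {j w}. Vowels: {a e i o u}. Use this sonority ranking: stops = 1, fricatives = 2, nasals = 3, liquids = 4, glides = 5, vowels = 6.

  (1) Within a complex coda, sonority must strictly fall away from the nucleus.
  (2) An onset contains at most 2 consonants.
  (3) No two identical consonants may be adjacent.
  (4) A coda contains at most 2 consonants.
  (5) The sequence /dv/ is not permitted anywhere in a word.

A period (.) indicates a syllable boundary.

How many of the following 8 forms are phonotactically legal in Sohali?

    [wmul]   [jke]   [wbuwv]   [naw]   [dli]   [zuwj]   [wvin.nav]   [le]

[wmul] — σ1 onset /wm/ (2C), coda /l/ ok → phonotactically legal
[jke] — σ1 onset /jk/ (2C), coda /∅/ ok → phonotactically legal
[wbuwv] — σ1 onset /wb/ (2C), coda /wv/ (5→2 falls) ok → phonotactically legal
[naw] — σ1 onset /n/, coda /w/ ok → phonotactically legal
[dli] — σ1 onset /dl/ (2C), coda /∅/ ok → phonotactically legal
[zuwj] — violates constraint 1: syllable 1 coda /wj/: /w/ (glide, 5) → /j/ (glide, 5) does not fall → phonotactically illegal
[wvin.nav] — violates constraint 3: adjacent identical consonants /nn/ → phonotactically illegal
[le] — σ1 onset /l/, coda /∅/ ok → phonotactically legal
Phonotactically legal: [wmul], [jke], [wbuwv], [naw], [dli], [le] → 6.

6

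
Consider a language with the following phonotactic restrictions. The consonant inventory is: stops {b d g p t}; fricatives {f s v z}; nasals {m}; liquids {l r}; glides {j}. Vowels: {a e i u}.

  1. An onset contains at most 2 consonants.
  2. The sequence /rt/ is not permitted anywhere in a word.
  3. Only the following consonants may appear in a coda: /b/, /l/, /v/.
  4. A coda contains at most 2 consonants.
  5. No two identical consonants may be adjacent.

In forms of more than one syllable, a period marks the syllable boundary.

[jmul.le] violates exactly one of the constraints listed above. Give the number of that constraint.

5

[jmul.le]: adjacent identical consonants /ll/.
This is a violation of constraint 5: "No two identical consonants may be adjacent."
The remaining constraints (1, 2, 3, 4) are satisfied.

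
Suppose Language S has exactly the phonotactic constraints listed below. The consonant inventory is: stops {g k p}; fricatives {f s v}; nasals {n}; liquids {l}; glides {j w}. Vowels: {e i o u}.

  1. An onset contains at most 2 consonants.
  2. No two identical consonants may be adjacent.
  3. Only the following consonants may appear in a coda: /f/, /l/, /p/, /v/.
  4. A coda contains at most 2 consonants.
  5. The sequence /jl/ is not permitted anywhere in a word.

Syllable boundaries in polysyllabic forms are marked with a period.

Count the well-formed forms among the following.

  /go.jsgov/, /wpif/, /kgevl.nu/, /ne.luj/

2

/go.jsgov/ — violates constraint 1: syllable 2 onset /jsg/ has 3 consonants (> 2) → ill-formed
/wpif/ — σ1 onset /wp/ (2C), coda /f/ ok → well-formed
/kgevl.nu/ — σ1 onset /kg/ (2C), coda /vl/ (2C) ok; σ2 onset /n/, coda /∅/ ok → well-formed
/ne.luj/ — violates constraint 3: syllable 2 coda contains /j/, which is not a licensed coda consonant → ill-formed
Well-formed: /wpif/, /kgevl.nu/ → 2.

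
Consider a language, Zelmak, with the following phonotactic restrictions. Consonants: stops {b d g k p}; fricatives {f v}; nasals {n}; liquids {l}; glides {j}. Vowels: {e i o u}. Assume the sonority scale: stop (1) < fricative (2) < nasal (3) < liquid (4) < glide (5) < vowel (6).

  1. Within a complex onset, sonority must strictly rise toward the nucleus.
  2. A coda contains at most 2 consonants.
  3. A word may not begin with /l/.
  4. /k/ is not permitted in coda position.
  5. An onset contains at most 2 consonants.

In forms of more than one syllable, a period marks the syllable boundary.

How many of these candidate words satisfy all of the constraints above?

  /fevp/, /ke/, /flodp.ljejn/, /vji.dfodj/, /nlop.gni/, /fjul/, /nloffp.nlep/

6

/fevp/ — σ1 onset /f/, coda /vp/ (2C) ok → licit
/ke/ — σ1 onset /k/, coda /∅/ ok → licit
/flodp.ljejn/ — σ1 onset /fl/ (2→4 rises), coda /dp/ (2C) ok; σ2 onset /lj/ (4→5 rises), coda /jn/ (2C) ok → licit
/vji.dfodj/ — σ1 onset /vj/ (2→5 rises), coda /∅/ ok; σ2 onset /df/ (1→2 rises), coda /dj/ (2C) ok → licit
/nlop.gni/ — σ1 onset /nl/ (3→4 rises), coda /p/ ok; σ2 onset /gn/ (1→3 rises), coda /∅/ ok → licit
/fjul/ — σ1 onset /fj/ (2→5 rises), coda /l/ ok → licit
/nloffp.nlep/ — violates constraint 2: syllable 1 coda /ffp/ has 3 consonants (> 2) → illicit
Licit: /fevp/, /ke/, /flodp.ljejn/, /vji.dfodj/, /nlop.gni/, /fjul/ → 6.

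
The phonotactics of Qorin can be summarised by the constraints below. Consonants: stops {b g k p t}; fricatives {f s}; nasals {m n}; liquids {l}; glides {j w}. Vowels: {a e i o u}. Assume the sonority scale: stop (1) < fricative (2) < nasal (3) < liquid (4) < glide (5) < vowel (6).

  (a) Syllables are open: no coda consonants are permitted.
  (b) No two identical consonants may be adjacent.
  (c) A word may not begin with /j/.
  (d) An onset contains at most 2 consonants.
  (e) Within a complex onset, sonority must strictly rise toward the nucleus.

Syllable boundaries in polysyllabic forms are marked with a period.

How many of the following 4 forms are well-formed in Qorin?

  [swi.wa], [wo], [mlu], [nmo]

[swi.wa] — σ1 onset /sw/ (2→5 rises), coda /∅/ ok; σ2 onset /w/, coda /∅/ ok → well-formed
[wo] — σ1 onset /w/, coda /∅/ ok → well-formed
[mlu] — σ1 onset /ml/ (3→4 rises), coda /∅/ ok → well-formed
[nmo] — violates constraint (e): syllable 1 onset /nm/: /n/ (nasal, 3) → /m/ (nasal, 3) does not rise → ill-formed
Well-formed: [swi.wa], [wo], [mlu] → 3.

3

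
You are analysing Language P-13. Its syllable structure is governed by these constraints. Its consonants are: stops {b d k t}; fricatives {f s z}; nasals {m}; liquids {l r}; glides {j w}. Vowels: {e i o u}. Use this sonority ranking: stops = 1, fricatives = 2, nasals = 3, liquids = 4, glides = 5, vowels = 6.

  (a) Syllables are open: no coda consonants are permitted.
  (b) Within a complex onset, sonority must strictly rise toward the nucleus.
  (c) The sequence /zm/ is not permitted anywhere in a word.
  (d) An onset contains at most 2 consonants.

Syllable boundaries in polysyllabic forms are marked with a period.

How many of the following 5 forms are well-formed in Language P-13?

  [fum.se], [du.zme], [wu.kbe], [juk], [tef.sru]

0

[fum.se] — violates constraint (a): syllable 1 coda /m/ has 1 consonant (> 0) → ill-formed
[du.zme] — violates constraint (c): contains banned sequence /zm/ → ill-formed
[wu.kbe] — violates constraint (b): syllable 2 onset /kb/: /k/ (stop, 1) → /b/ (stop, 1) does not rise → ill-formed
[juk] — violates constraint (a): syllable 1 coda /k/ has 1 consonant (> 0) → ill-formed
[tef.sru] — violates constraint (a): syllable 1 coda /f/ has 1 consonant (> 0) → ill-formed
No form is well-formed → 0.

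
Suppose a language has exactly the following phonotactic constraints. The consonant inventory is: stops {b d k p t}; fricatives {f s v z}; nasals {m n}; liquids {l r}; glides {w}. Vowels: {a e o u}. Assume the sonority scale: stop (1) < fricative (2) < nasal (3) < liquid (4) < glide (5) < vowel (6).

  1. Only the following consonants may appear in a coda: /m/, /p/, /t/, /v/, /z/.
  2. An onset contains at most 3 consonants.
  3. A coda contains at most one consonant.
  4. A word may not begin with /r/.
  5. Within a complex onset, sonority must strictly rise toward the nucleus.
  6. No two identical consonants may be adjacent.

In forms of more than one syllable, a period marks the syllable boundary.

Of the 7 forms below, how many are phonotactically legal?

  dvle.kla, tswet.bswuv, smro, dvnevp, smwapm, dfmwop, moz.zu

3

dvle.kla — σ1 onset /dvl/ (1→2→4 rises), coda /∅/ ok; σ2 onset /kl/ (1→4 rises), coda /∅/ ok → phonotactically legal
tswet.bswuv — σ1 onset /tsw/ (1→2→5 rises), coda /t/ ok; σ2 onset /bsw/ (1→2→5 rises), coda /v/ ok → phonotactically legal
smro — σ1 onset /smr/ (2→3→4 rises), coda /∅/ ok → phonotactically legal
dvnevp — violates constraint 3: syllable 1 coda /vp/ has 2 consonants (> 1) → phonotactically illegal
smwapm — violates constraint 3: syllable 1 coda /pm/ has 2 consonants (> 1) → phonotactically illegal
dfmwop — violates constraint 2: syllable 1 onset /dfmw/ has 4 consonants (> 3) → phonotactically illegal
moz.zu — violates constraint 6: adjacent identical consonants /zz/ → phonotactically illegal
Phonotactically legal: dvle.kla, tswet.bswuv, smro → 3.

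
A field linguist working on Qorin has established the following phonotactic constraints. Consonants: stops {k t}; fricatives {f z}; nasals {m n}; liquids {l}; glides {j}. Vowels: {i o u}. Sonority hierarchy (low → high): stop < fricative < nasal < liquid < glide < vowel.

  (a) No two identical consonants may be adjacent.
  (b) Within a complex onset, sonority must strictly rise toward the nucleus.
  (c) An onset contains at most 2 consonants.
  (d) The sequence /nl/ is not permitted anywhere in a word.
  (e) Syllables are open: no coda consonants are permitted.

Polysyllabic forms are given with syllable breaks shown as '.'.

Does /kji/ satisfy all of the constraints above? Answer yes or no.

yes

/kji/ — σ1 onset /kj/ (1→5 rises), coda /∅/ ok → permitted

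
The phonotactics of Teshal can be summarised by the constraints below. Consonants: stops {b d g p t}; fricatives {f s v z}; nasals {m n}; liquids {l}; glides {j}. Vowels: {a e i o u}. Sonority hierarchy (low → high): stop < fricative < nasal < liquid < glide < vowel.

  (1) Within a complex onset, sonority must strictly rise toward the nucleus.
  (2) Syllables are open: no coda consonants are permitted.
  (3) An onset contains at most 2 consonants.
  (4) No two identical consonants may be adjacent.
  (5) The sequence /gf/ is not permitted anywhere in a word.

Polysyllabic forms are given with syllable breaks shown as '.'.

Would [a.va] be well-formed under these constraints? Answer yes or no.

[a.va] — σ1 onset /∅/, coda /∅/ ok; σ2 onset /v/, coda /∅/ ok → well-formed

yes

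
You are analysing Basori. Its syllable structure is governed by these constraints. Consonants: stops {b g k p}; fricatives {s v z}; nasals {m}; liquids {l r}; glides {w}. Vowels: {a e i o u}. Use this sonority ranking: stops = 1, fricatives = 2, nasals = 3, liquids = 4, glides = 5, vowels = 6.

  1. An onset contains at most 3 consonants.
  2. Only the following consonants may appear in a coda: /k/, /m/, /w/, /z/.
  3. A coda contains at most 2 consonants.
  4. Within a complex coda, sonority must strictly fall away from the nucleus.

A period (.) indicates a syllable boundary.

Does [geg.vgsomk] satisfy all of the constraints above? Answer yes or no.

no

[geg.vgsomk] — violates constraint 2: syllable 1 coda contains /g/, which is not a licensed coda consonant → ill-formed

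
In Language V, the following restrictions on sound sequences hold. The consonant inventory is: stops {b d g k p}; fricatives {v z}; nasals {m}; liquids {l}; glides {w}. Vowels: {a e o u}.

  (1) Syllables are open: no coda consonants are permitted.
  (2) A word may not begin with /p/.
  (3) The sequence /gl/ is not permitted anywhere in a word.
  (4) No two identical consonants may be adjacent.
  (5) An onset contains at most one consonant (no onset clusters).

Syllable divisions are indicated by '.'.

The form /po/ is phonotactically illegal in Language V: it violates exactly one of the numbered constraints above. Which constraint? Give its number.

2

/po/: word begins with /p/.
This is a violation of constraint 2: "A word may not begin with /p/."
The remaining constraints (1, 3, 4, 5) are satisfied.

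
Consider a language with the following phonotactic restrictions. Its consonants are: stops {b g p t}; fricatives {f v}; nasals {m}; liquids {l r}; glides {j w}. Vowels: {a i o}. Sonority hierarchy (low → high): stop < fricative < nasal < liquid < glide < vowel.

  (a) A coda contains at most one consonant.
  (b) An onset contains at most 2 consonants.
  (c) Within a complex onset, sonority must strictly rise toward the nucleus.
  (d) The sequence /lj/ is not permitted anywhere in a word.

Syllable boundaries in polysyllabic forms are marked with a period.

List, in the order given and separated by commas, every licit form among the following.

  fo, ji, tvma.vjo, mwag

fo, ji, mwag

fo — σ1 onset /f/, coda /∅/ ok → licit
ji — σ1 onset /j/, coda /∅/ ok → licit
tvma.vjo — violates constraint (b): syllable 1 onset /tvm/ has 3 consonants (> 2) → illicit
mwag — σ1 onset /mw/ (3→5 rises), coda /g/ ok → licit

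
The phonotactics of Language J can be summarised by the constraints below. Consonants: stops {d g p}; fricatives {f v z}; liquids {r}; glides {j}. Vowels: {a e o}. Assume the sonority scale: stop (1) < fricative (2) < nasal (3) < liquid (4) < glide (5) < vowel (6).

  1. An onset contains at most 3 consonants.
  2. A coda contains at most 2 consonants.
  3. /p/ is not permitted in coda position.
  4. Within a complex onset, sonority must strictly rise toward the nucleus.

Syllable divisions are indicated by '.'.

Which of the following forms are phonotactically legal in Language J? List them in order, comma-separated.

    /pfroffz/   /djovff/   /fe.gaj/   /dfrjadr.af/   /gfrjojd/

/pfroffz/ — violates constraint 2: syllable 1 coda /ffz/ has 3 consonants (> 2) → phonotactically illegal
/djovff/ — violates constraint 2: syllable 1 coda /vff/ has 3 consonants (> 2) → phonotactically illegal
/fe.gaj/ — σ1 onset /f/, coda /∅/ ok; σ2 onset /g/, coda /j/ ok → phonotactically legal
/dfrjadr.af/ — violates constraint 1: syllable 1 onset /dfrj/ has 4 consonants (> 3) → phonotactically illegal
/gfrjojd/ — violates constraint 1: syllable 1 onset /gfrj/ has 4 consonants (> 3) → phonotactically illegal

/fe.gaj/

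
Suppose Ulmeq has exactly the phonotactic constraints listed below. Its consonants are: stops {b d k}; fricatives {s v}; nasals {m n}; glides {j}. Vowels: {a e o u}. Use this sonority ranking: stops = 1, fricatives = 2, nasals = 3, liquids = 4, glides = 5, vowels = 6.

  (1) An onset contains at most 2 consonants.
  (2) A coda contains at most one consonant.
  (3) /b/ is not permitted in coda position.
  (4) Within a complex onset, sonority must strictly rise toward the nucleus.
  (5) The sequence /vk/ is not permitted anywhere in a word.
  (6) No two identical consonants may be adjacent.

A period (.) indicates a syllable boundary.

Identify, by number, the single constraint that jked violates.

jked: syllable 1 onset /jk/: /j/ (glide, 5) → /k/ (stop, 1) does not rise.
This is a violation of constraint 4: "Within a complex onset, sonority must strictly rise toward the nucleus."
The remaining constraints (1, 2, 3, 5, 6) are satisfied.

4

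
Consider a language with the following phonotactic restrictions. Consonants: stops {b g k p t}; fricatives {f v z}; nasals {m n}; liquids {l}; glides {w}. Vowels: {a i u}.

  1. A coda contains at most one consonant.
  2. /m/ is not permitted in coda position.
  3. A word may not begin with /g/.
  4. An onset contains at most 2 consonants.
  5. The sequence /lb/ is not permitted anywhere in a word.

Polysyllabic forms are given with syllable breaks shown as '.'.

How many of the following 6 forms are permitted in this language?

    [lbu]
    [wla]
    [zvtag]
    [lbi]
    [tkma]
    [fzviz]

1

[lbu] — violates constraint 5: contains banned sequence /lb/ → not permitted
[wla] — σ1 onset /wl/ (2C), coda /∅/ ok → permitted
[zvtag] — violates constraint 4: syllable 1 onset /zvt/ has 3 consonants (> 2) → not permitted
[lbi] — violates constraint 5: contains banned sequence /lb/ → not permitted
[tkma] — violates constraint 4: syllable 1 onset /tkm/ has 3 consonants (> 2) → not permitted
[fzviz] — violates constraint 4: syllable 1 onset /fzv/ has 3 consonants (> 2) → not permitted
Permitted: [wla] → 1.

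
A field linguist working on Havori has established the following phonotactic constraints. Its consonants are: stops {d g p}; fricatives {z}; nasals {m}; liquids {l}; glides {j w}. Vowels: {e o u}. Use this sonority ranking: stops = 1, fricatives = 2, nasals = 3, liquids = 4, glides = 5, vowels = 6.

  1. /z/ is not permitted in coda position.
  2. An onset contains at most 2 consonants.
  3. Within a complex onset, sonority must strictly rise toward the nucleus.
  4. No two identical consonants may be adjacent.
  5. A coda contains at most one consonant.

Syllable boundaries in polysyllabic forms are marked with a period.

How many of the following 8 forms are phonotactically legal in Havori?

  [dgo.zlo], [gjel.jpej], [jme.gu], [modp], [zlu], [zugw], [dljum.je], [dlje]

1

[dgo.zlo] — violates constraint 3: syllable 1 onset /dg/: /d/ (stop, 1) → /g/ (stop, 1) does not rise → phonotactically illegal
[gjel.jpej] — violates constraint 3: syllable 2 onset /jp/: /j/ (glide, 5) → /p/ (stop, 1) does not rise → phonotactically illegal
[jme.gu] — violates constraint 3: syllable 1 onset /jm/: /j/ (glide, 5) → /m/ (nasal, 3) does not rise → phonotactically illegal
[modp] — violates constraint 5: syllable 1 coda /dp/ has 2 consonants (> 1) → phonotactically illegal
[zlu] — σ1 onset /zl/ (2→4 rises), coda /∅/ ok → phonotactically legal
[zugw] — violates constraint 5: syllable 1 coda /gw/ has 2 consonants (> 1) → phonotactically illegal
[dljum.je] — violates constraint 2: syllable 1 onset /dlj/ has 3 consonants (> 2) → phonotactically illegal
[dlje] — violates constraint 2: syllable 1 onset /dlj/ has 3 consonants (> 2) → phonotactically illegal
Phonotactically legal: [zlu] → 1.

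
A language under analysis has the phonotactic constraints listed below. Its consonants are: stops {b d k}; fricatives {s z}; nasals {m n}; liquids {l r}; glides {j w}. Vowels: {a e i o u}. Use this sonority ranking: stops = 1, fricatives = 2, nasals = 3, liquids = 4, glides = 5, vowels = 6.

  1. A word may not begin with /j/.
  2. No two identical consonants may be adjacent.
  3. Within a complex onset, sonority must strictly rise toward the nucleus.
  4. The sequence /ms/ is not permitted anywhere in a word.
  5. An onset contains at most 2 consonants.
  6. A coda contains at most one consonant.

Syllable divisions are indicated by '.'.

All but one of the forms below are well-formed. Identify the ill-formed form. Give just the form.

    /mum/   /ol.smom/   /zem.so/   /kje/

/zem.so/

/mum/ — σ1 onset /m/, coda /m/ ok → well-formed
/ol.smom/ — σ1 onset /∅/, coda /l/ ok; σ2 onset /sm/ (2→3 rises), coda /m/ ok → well-formed
/zem.so/ — violates constraint 4: contains banned sequence /ms/ → ill-formed
/kje/ — σ1 onset /kj/ (1→5 rises), coda /∅/ ok → well-formed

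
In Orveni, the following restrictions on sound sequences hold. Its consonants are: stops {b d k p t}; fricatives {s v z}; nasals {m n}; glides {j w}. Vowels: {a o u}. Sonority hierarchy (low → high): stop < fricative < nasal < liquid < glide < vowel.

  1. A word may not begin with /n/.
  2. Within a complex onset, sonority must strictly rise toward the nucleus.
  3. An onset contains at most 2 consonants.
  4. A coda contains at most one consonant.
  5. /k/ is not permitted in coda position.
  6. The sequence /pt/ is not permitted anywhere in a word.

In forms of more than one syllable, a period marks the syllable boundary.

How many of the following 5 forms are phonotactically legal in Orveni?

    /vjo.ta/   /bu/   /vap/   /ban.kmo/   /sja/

/vjo.ta/ — σ1 onset /vj/ (2→5 rises), coda /∅/ ok; σ2 onset /t/, coda /∅/ ok → phonotactically legal
/bu/ — σ1 onset /b/, coda /∅/ ok → phonotactically legal
/vap/ — σ1 onset /v/, coda /p/ ok → phonotactically legal
/ban.kmo/ — σ1 onset /b/, coda /n/ ok; σ2 onset /km/ (1→3 rises), coda /∅/ ok → phonotactically legal
/sja/ — σ1 onset /sj/ (2→5 rises), coda /∅/ ok → phonotactically legal
Phonotactically legal: /vjo.ta/, /bu/, /vap/, /ban.kmo/, /sja/ → 5.

5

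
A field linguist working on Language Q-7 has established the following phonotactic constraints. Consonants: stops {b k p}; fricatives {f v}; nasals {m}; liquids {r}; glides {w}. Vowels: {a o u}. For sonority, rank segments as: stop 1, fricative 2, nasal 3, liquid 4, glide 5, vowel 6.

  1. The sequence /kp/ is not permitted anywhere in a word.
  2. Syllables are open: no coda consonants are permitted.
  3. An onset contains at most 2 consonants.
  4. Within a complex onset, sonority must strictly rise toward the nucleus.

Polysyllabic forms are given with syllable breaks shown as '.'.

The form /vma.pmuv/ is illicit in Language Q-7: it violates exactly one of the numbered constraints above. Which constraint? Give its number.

/vma.pmuv/: syllable 2 coda /v/ has 1 consonant (> 0).
This is a violation of constraint 2: "Syllables are open: no coda consonants are permitted."
The remaining constraints (1, 3, 4) are satisfied.

2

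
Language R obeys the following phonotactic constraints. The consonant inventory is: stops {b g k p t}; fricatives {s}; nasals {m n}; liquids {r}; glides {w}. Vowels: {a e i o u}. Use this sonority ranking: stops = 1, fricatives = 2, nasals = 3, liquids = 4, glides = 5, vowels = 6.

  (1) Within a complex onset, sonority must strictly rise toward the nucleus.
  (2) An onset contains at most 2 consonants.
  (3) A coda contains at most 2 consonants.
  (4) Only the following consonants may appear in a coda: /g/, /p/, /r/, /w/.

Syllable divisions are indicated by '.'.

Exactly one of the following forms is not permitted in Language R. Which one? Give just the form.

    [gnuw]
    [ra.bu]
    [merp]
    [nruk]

[nruk]

[gnuw] — σ1 onset /gn/ (1→3 rises), coda /w/ ok → permitted
[ra.bu] — σ1 onset /r/, coda /∅/ ok; σ2 onset /b/, coda /∅/ ok → permitted
[merp] — σ1 onset /m/, coda /rp/ (2C) ok → permitted
[nruk] — violates constraint 4: syllable 1 coda contains /k/, which is not a licensed coda consonant → not permitted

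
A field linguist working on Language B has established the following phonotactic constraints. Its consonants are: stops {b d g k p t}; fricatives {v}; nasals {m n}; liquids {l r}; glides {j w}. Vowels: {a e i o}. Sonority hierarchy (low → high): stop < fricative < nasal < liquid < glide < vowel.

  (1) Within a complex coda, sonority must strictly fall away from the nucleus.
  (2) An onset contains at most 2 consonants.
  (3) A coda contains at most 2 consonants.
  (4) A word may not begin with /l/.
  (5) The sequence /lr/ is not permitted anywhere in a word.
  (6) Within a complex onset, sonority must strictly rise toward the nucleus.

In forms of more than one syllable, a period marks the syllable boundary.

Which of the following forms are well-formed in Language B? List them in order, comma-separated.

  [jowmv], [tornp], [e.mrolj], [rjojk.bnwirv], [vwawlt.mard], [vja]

[vja]

[jowmv] — violates constraint 3: syllable 1 coda /wmv/ has 3 consonants (> 2) → ill-formed
[tornp] — violates constraint 3: syllable 1 coda /rnp/ has 3 consonants (> 2) → ill-formed
[e.mrolj] — violates constraint 1: syllable 2 coda /lj/: /l/ (liquid, 4) → /j/ (glide, 5) does not fall → ill-formed
[rjojk.bnwirv] — violates constraint 2: syllable 2 onset /bnw/ has 3 consonants (> 2) → ill-formed
[vwawlt.mard] — violates constraint 3: syllable 1 coda /wlt/ has 3 consonants (> 2) → ill-formed
[vja] — σ1 onset /vj/ (2→5 rises), coda /∅/ ok → well-formed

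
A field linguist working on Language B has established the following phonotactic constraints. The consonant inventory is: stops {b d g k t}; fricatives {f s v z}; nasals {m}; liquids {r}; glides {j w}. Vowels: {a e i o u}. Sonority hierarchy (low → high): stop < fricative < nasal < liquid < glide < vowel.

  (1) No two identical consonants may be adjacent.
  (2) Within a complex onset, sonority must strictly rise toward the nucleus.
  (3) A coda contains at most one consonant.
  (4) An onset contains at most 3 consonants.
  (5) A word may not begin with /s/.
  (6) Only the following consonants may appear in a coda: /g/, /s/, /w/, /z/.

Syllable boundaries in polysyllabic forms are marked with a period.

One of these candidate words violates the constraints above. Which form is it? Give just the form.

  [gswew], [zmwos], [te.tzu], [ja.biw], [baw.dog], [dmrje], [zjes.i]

[dmrje]

[gswew] — σ1 onset /gsw/ (1→2→5 rises), coda /w/ ok → permitted
[zmwos] — σ1 onset /zmw/ (2→3→5 rises), coda /s/ ok → permitted
[te.tzu] — σ1 onset /t/, coda /∅/ ok; σ2 onset /tz/ (1→2 rises), coda /∅/ ok → permitted
[ja.biw] — σ1 onset /j/, coda /∅/ ok; σ2 onset /b/, coda /w/ ok → permitted
[baw.dog] — σ1 onset /b/, coda /w/ ok; σ2 onset /d/, coda /g/ ok → permitted
[dmrje] — violates constraint 4: syllable 1 onset /dmrj/ has 4 consonants (> 3) → not permitted
[zjes.i] — σ1 onset /zj/ (2→5 rises), coda /s/ ok; σ2 onset /∅/, coda /∅/ ok → permitted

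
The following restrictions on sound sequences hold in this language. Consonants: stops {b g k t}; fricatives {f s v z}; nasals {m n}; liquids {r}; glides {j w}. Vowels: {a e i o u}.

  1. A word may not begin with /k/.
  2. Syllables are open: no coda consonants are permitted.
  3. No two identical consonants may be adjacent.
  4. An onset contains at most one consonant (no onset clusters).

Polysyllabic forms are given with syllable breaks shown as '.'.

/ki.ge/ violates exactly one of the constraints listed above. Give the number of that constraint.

/ki.ge/: word begins with /k/.
This is a violation of constraint 1: "A word may not begin with /k/."
The remaining constraints (2, 3, 4) are satisfied.

1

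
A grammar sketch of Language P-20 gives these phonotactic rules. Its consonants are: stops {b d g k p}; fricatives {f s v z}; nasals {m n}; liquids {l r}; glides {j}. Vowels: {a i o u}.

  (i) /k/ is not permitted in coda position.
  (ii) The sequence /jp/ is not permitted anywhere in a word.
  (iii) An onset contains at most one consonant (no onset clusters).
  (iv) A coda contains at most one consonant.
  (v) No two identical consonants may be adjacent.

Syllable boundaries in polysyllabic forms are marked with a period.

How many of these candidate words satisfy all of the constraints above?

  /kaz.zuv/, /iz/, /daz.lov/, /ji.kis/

3

/kaz.zuv/ — violates constraint (v): adjacent identical consonants /zz/ → illicit
/iz/ — σ1 onset /∅/, coda /z/ ok → licit
/daz.lov/ — σ1 onset /d/, coda /z/ ok; σ2 onset /l/, coda /v/ ok → licit
/ji.kis/ — σ1 onset /j/, coda /∅/ ok; σ2 onset /k/, coda /s/ ok → licit
Licit: /iz/, /daz.lov/, /ji.kis/ → 3.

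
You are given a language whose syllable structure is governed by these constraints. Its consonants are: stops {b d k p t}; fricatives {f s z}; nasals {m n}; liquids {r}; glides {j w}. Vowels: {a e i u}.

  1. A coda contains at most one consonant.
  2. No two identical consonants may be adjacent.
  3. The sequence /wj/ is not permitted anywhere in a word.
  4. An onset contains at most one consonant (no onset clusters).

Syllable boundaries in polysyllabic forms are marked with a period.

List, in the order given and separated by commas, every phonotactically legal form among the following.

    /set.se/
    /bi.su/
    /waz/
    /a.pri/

/set.se/, /bi.su/, /waz/

/set.se/ — σ1 onset /s/, coda /t/ ok; σ2 onset /s/, coda /∅/ ok → phonotactically legal
/bi.su/ — σ1 onset /b/, coda /∅/ ok; σ2 onset /s/, coda /∅/ ok → phonotactically legal
/waz/ — σ1 onset /w/, coda /z/ ok → phonotactically legal
/a.pri/ — violates constraint 4: syllable 2 onset /pr/ has 2 consonants (> 1) → phonotactically illegal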